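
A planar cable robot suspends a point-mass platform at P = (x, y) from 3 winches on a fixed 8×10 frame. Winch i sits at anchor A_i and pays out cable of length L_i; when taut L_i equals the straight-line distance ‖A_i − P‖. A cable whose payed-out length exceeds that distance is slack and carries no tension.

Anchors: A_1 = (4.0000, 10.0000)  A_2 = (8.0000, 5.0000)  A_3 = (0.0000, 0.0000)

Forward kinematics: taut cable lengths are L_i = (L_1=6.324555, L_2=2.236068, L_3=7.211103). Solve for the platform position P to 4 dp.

(6.0000, 4.0000)

expand ‖A_i−P‖²=L_i² and subtract eq 1 (c_i ≔ ‖A_i‖²−L_i²)
c_1 = 16.0000+100.0000−40.0000 = 76.0000
eq1−eq2 → [-8.0000  10.0000]·P = -8.0000
eq1−eq3 → [8.0000  20.0000]·P = 128.0000
2×2 solve → P = (6.0000, 4.0000)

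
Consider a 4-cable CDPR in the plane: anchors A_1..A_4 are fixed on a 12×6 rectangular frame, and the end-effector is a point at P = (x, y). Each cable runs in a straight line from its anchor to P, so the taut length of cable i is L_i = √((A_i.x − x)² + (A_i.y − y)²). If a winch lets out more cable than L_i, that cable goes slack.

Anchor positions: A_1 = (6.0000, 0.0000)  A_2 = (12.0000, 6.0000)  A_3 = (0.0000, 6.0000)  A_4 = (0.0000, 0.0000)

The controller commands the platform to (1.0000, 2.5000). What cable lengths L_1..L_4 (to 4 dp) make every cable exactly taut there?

(5.5902, 11.5434, 3.6401, 2.6926)

cable 1: Δx=5.0000, Δy=-2.5000; L_1 = √(Δx²+Δy²) = 5.5902
cable 2: Δx=11.0000, Δy=3.5000; L_2 = √(Δx²+Δy²) = 11.5434
cable 3: Δx=-1.0000, Δy=3.5000; L_3 = √(Δx²+Δy²) = 3.6401
cable 4: Δx=-1.0000, Δy=-2.5000; L_4 = √(Δx²+Δy²) = 2.6926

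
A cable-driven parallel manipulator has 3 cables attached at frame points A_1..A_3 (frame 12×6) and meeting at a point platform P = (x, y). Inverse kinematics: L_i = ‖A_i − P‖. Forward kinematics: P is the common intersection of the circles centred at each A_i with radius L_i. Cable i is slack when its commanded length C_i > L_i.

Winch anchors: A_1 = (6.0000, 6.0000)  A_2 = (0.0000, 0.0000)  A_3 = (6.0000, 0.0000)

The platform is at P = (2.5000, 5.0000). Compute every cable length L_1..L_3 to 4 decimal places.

(3.6401, 5.5902, 6.1033)

cable 1: Δx=3.5000, Δy=1.0000; L_1 = √(Δx²+Δy²) = 3.6401
cable 2: Δx=-2.5000, Δy=-5.0000; L_2 = √(Δx²+Δy²) = 5.5902
cable 3: Δx=3.5000, Δy=-5.0000; L_3 = √(Δx²+Δy²) = 6.1033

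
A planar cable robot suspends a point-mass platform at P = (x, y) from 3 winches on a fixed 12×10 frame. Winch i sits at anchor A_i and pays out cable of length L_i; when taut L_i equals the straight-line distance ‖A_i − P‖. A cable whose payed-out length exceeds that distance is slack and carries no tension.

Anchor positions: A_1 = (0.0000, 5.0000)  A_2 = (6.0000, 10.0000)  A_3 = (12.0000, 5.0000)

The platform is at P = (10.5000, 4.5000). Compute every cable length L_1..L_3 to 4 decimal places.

L_1: Δ = A_1−P = (-10.5000, 0.5000) → ‖Δ‖ = √110.5000 = 10.5119
L_2: Δ = A_2−P = (-4.5000, 5.5000) → ‖Δ‖ = √50.5000 = 7.1063
L_3: Δ = A_3−P = (1.5000, 0.5000) → ‖Δ‖ = √2.5000 = 1.5811

(10.5119, 7.1063, 1.5811)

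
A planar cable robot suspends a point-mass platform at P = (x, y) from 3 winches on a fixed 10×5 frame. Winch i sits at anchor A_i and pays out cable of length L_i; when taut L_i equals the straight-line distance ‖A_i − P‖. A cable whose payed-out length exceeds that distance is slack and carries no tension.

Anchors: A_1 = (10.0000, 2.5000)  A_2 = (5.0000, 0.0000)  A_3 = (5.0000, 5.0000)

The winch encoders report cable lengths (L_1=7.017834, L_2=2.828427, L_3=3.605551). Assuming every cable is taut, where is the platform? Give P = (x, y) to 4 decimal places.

(3.0000, 2.0000)

each cable: (A_i−P)·(A_i−P) = L_i²; let c_i = ‖A_i‖²−L_i²
c_1 = 100.0000+6.2500−49.2500 = 57.0000
row 1: 10.0000x + 5.0000y = 40.0000  (c_2=17.0000)
row 2: 10.0000x − 5.0000y = 20.0000  (c_3=37.0000)
Cramer on rows 1–2 → x = 3.0000, y = 2.0000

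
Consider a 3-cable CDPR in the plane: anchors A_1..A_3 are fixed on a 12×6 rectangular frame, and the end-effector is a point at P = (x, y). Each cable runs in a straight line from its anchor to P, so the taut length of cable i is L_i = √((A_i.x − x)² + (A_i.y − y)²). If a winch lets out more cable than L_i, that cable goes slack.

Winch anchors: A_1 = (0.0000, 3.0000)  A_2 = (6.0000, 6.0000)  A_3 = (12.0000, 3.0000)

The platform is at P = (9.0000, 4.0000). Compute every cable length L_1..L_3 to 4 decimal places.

cable 1: Δx=-9.0000, Δy=-1.0000; L_1 = √(Δx²+Δy²) = 9.0554
cable 2: Δx=-3.0000, Δy=2.0000; L_2 = √(Δx²+Δy²) = 3.6056
cable 3: Δx=3.0000, Δy=-1.0000; L_3 = √(Δx²+Δy²) = 3.1623

(9.0554, 3.6056, 3.1623)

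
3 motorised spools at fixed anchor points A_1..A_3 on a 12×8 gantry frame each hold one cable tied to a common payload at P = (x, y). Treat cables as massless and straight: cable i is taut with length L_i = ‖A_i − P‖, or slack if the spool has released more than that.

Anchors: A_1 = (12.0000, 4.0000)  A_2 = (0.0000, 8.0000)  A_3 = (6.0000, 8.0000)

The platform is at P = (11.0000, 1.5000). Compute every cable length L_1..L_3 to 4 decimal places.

(2.6926, 12.7769, 8.2006)

L_1 = √((12.0000−11.0000)² + (4.0000−1.5000)²) = 2.6926
L_2 = √((0.0000−11.0000)² + (8.0000−1.5000)²) = 12.7769
L_3 = √((6.0000−11.0000)² + (8.0000−1.5000)²) = 8.2006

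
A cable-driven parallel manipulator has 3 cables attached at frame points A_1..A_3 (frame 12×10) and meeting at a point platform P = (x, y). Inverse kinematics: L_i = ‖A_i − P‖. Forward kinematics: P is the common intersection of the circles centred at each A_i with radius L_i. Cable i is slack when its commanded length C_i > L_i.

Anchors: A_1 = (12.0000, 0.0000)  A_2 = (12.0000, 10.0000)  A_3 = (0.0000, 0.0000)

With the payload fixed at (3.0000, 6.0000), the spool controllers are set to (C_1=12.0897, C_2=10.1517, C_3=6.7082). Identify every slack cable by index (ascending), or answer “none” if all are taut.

1, 2

cable 1: L_1 = ‖A_1−P‖ = 10.8167;  C_1 = 12.0897 → slack
cable 2: L_2 = ‖A_2−P‖ = 9.8489;  C_2 = 10.1517 → slack
cable 3: L_3 = ‖A_3−P‖ = 6.7082;  C_3 = 6.7082 → taut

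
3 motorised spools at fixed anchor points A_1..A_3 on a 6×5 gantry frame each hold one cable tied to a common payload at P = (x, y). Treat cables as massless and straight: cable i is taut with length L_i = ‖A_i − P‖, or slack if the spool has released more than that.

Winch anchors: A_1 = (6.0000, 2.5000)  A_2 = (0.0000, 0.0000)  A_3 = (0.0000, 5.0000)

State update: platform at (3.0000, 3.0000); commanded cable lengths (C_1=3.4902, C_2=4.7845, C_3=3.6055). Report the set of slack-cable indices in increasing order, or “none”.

i=1: geometric 3.0414 vs commanded 3.4902 ⇒ slack
i=2: geometric 4.2426 vs commanded 4.7845 ⇒ slack
i=3: geometric 3.6056 vs commanded 3.6055 ⇒ taut

1, 2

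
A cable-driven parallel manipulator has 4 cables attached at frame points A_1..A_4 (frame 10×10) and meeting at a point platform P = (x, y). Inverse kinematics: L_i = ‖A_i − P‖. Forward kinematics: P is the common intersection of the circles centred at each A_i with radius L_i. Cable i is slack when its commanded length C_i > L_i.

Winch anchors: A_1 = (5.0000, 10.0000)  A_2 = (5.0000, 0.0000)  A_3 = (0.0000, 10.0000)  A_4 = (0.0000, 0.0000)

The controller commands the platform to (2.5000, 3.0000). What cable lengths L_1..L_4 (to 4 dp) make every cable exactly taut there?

(7.4330, 3.9051, 7.4330, 3.9051)

L_1 = √((5.0000−2.5000)² + (10.0000−3.0000)²) = 7.4330
L_2 = √((5.0000−2.5000)² + (0.0000−3.0000)²) = 3.9051
L_3 = √((0.0000−2.5000)² + (10.0000−3.0000)²) = 7.4330
L_4 = √((0.0000−2.5000)² + (0.0000−3.0000)²) = 3.9051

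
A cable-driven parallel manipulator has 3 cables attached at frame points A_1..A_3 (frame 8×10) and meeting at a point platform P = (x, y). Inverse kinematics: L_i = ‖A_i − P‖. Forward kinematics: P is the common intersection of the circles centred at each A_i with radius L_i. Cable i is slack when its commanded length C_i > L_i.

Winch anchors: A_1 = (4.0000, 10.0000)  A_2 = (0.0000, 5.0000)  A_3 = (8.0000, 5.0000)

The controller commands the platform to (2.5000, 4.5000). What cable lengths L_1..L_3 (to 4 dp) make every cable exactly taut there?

L_1: Δ = A_1−P = (1.5000, 5.5000) → ‖Δ‖ = √32.5000 = 5.7009
L_2: Δ = A_2−P = (-2.5000, 0.5000) → ‖Δ‖ = √6.5000 = 2.5495
L_3: Δ = A_3−P = (5.5000, 0.5000) → ‖Δ‖ = √30.5000 = 5.5227

(5.7009, 2.5495, 5.5227)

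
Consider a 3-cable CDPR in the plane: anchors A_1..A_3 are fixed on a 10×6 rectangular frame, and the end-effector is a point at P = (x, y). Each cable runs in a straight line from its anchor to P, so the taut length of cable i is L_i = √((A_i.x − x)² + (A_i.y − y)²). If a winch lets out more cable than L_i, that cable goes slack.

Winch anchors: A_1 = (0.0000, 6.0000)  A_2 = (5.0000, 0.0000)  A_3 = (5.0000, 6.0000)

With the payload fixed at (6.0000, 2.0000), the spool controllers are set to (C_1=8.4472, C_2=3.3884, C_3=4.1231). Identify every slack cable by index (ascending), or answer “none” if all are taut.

cable 1: √((-6.0000)²+(4.0000)²)=7.2111, C_1=8.4472: slack
cable 2: √((-1.0000)²+(-2.0000)²)=2.2361, C_2=3.3884: slack
cable 3: √((-1.0000)²+(4.0000)²)=4.1231, C_3=4.1231: taut

1, 2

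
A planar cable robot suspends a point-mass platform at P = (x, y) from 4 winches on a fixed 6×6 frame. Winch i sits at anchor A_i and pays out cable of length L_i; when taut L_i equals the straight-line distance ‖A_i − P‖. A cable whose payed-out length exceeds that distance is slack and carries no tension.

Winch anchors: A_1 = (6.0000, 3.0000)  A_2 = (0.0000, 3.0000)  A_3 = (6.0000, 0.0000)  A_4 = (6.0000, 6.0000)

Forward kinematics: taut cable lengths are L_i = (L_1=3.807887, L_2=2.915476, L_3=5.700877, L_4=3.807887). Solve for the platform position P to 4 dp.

expand ‖A_i−P‖²=L_i² and subtract eq 1 (k_i ≔ ‖A_i‖²−L_i²)
k_1 = 36.0000+9.0000−14.5000 = 30.5000
eq1−eq2 → [12.0000  0.0000]·P = 30.0000
eq1−eq3 → [0.0000  6.0000]·P = 27.0000
eq1−eq4 → [0.0000  -6.0000]·P = -27.0000
2×2 solve → P = (2.5000, 4.5000)
check cable 4: ‖A_4−P‖² = 14.5000 ≈ L_4² = 14.5000 ✓

(2.5000, 4.5000)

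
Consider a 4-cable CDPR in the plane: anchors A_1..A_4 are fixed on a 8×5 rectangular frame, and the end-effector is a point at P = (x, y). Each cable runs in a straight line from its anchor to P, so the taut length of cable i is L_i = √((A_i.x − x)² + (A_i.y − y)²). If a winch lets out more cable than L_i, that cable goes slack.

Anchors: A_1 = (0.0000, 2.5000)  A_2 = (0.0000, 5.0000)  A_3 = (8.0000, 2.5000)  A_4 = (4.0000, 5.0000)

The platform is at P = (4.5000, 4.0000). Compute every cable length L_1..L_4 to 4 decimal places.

L_1: Δ = A_1−P = (-4.5000, -1.5000) → ‖Δ‖ = √22.5000 = 4.7434
L_2: Δ = A_2−P = (-4.5000, 1.0000) → ‖Δ‖ = √21.2500 = 4.6098
L_3: Δ = A_3−P = (3.5000, -1.5000) → ‖Δ‖ = √14.5000 = 3.8079
L_4: Δ = A_4−P = (-0.5000, 1.0000) → ‖Δ‖ = √1.2500 = 1.1180

(4.7434, 4.6098, 3.8079, 1.1180)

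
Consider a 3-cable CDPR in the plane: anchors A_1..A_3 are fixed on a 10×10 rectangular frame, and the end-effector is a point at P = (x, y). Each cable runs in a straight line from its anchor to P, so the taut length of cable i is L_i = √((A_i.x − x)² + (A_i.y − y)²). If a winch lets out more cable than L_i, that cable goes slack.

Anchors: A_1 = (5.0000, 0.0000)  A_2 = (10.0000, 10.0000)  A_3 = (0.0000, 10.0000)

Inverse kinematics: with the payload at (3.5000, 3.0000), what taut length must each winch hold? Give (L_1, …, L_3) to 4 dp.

(3.3541, 9.5525, 7.8262)

L_1: Δ = A_1−P = (1.5000, -3.0000) → ‖Δ‖ = √11.2500 = 3.3541
L_2: Δ = A_2−P = (6.5000, 7.0000) → ‖Δ‖ = √91.2500 = 9.5525
L_3: Δ = A_3−P = (-3.5000, 7.0000) → ‖Δ‖ = √61.2500 = 7.8262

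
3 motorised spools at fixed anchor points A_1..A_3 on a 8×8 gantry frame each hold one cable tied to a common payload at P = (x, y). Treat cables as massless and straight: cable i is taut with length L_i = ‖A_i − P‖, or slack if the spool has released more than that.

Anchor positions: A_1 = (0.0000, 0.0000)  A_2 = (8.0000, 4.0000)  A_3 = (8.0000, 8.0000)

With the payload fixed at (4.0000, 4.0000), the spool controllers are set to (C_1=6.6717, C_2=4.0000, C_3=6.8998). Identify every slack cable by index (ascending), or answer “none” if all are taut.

i=1: geometric 5.6569 vs commanded 6.6717 ⇒ slack
i=2: geometric 4.0000 vs commanded 4.0000 ⇒ taut
i=3: geometric 5.6569 vs commanded 6.8998 ⇒ slack

1, 3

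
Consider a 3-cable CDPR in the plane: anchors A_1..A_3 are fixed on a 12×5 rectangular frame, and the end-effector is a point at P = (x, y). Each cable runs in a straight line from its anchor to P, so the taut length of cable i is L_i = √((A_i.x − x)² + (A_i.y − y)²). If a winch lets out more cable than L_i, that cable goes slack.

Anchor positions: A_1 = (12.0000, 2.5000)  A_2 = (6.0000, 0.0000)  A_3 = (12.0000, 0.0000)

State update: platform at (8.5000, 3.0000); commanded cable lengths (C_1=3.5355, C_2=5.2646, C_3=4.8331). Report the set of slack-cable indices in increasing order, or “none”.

cable 1: √((3.5000)²+(-0.5000)²)=3.5355, C_1=3.5355: taut
cable 2: √((-2.5000)²+(-3.0000)²)=3.9051, C_2=5.2646: slack
cable 3: √((3.5000)²+(-3.0000)²)=4.6098, C_3=4.8331: slack

2, 3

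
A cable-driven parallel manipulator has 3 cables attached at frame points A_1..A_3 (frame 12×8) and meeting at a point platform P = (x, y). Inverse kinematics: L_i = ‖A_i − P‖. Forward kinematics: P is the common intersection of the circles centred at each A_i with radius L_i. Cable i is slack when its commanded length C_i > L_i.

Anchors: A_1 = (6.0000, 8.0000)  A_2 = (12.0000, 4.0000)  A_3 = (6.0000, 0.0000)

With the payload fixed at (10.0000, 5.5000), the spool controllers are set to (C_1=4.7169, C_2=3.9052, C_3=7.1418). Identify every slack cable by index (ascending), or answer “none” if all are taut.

2, 3

cable 1: √((-4.0000)²+(2.5000)²)=4.7170, C_1=4.7169: taut
cable 2: √((2.0000)²+(-1.5000)²)=2.5000, C_2=3.9052: slack
cable 3: √((-4.0000)²+(-5.5000)²)=6.8007, C_3=7.1418: slack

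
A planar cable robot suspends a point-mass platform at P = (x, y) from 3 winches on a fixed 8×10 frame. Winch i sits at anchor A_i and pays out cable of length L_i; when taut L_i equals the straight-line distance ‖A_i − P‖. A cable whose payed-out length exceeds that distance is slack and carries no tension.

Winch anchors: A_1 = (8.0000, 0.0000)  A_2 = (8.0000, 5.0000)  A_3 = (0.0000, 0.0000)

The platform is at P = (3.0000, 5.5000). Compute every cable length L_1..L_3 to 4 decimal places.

cable 1: Δx=5.0000, Δy=-5.5000; L_1 = √(Δx²+Δy²) = 7.4330
cable 2: Δx=5.0000, Δy=-0.5000; L_2 = √(Δx²+Δy²) = 5.0249
cable 3: Δx=-3.0000, Δy=-5.5000; L_3 = √(Δx²+Δy²) = 6.2650

(7.4330, 5.0249, 6.2650)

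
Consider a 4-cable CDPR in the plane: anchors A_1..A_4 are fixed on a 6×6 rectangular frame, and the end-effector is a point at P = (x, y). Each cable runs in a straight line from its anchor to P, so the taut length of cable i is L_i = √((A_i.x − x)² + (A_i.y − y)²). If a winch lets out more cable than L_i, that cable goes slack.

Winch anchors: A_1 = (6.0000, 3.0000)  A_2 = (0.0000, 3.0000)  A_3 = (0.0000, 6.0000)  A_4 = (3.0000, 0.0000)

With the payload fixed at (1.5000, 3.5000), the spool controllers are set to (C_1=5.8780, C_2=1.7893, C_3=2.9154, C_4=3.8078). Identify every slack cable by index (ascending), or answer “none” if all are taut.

cable 1: L_1 = ‖A_1−P‖ = 4.5277;  C_1 = 5.8780 → slack
cable 2: L_2 = ‖A_2−P‖ = 1.5811;  C_2 = 1.7893 → slack
cable 3: L_3 = ‖A_3−P‖ = 2.9155;  C_3 = 2.9154 → taut
cable 4: L_4 = ‖A_4−P‖ = 3.8079;  C_4 = 3.8078 → taut

1, 2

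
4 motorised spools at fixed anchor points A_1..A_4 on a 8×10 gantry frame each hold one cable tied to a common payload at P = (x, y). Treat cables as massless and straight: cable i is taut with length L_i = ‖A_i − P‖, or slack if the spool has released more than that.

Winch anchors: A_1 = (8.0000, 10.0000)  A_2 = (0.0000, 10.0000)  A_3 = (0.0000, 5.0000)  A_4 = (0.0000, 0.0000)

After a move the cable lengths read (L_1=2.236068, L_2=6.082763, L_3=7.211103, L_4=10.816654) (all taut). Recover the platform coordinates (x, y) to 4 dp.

circle eqns → linear via eq_j − eq_1; set q_j = A_j·A_j − L_j²
q_1 = 64.0000+100.0000−5.0000 = 159.0000
16.0000·x + 0.0000·y = q_1−q_2 = 96.0000
16.0000·x + 10.0000·y = q_1−q_3 = 186.0000
16.0000·x + 20.0000·y = q_1−q_4 = 276.0000
solve first two rows → x=6.0000, y=9.0000
check cable 4: ‖A_4−P‖² = 117.0000 ≈ L_4² = 117.0000 ✓

(6.0000, 9.0000)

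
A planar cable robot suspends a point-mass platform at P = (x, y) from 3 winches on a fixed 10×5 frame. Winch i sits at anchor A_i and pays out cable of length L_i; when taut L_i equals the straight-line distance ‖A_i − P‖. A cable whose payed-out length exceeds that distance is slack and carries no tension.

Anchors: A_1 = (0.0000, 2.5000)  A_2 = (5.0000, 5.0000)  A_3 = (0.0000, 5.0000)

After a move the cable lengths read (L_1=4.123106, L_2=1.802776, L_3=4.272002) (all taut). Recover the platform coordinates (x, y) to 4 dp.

each cable: (A_i−P)·(A_i−P) = L_i²; let q_i = ‖A_i‖²−L_i²
q_1 = 0.0000+6.2500−17.0000 = -10.7500
row 1: -10.0000x − 5.0000y = -57.5000  (q_2=46.7500)
row 2: 0.0000x − 5.0000y = -17.5000  (q_3=6.7500)
Cramer on rows 1–2 → x = 4.0000, y = 3.5000

(4.0000, 3.5000)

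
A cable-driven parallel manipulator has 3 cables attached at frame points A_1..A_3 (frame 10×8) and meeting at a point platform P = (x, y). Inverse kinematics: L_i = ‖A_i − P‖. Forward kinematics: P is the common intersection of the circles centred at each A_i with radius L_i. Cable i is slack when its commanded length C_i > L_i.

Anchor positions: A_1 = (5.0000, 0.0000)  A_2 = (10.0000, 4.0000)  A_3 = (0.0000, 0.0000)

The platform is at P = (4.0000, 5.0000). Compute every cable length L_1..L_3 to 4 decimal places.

(5.0990, 6.0828, 6.4031)

cable 1: Δx=1.0000, Δy=-5.0000; L_1 = √(Δx²+Δy²) = 5.0990
cable 2: Δx=6.0000, Δy=-1.0000; L_2 = √(Δx²+Δy²) = 6.0828
cable 3: Δx=-4.0000, Δy=-5.0000; L_3 = √(Δx²+Δy²) = 6.4031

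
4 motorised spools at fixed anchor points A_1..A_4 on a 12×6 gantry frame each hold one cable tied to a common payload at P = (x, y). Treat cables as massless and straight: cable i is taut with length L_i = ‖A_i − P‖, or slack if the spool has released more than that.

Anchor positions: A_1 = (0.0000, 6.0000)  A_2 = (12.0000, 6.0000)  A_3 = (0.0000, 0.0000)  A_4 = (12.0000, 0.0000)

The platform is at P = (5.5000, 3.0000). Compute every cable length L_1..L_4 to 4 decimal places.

(6.2650, 7.1589, 6.2650, 7.1589)

cable 1: Δx=-5.5000, Δy=3.0000; L_1 = √(Δx²+Δy²) = 6.2650
cable 2: Δx=6.5000, Δy=3.0000; L_2 = √(Δx²+Δy²) = 7.1589
cable 3: Δx=-5.5000, Δy=-3.0000; L_3 = √(Δx²+Δy²) = 6.2650
cable 4: Δx=6.5000, Δy=-3.0000; L_4 = √(Δx²+Δy²) = 7.1589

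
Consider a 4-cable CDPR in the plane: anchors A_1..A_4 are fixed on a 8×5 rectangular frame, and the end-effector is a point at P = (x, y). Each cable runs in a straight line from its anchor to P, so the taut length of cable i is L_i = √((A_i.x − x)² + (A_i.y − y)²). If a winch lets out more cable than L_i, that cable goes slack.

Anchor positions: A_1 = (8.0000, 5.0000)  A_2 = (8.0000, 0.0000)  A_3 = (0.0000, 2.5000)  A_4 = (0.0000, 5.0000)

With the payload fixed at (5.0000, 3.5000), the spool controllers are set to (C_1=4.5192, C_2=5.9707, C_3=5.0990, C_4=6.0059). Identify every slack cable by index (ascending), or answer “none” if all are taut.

cable 1: √((3.0000)²+(1.5000)²)=3.3541, C_1=4.5192: slack
cable 2: √((3.0000)²+(-3.5000)²)=4.6098, C_2=5.9707: slack
cable 3: √((-5.0000)²+(-1.0000)²)=5.0990, C_3=5.0990: taut
cable 4: √((-5.0000)²+(1.5000)²)=5.2202, C_4=6.0059: slack

1, 2, 4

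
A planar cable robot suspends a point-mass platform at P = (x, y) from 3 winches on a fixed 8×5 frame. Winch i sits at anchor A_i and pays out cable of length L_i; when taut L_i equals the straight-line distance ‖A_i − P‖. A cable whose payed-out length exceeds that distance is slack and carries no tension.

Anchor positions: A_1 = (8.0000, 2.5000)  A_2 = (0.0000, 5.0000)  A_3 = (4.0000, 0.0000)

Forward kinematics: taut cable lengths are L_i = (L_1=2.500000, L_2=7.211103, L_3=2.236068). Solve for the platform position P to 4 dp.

each cable: (A_i−P)·(A_i−P) = L_i²; let k_i = ‖A_i‖²−L_i²
k_1 = 64.0000+6.2500−6.2500 = 64.0000
row 1: 16.0000x − 5.0000y = 91.0000  (k_2=-27.0000)
row 2: 8.0000x + 5.0000y = 53.0000  (k_3=11.0000)
Cramer on rows 1–2 → x = 6.0000, y = 1.0000

(6.0000, 1.0000)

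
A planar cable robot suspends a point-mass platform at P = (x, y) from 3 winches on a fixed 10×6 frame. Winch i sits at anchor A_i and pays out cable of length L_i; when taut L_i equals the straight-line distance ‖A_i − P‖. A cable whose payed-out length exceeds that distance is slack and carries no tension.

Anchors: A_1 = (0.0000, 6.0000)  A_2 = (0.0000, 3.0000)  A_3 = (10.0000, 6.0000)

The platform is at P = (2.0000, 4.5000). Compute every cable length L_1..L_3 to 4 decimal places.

cable 1: Δx=-2.0000, Δy=1.5000; L_1 = √(Δx²+Δy²) = 2.5000
cable 2: Δx=-2.0000, Δy=-1.5000; L_2 = √(Δx²+Δy²) = 2.5000
cable 3: Δx=8.0000, Δy=1.5000; L_3 = √(Δx²+Δy²) = 8.1394

(2.5000, 2.5000, 8.1394)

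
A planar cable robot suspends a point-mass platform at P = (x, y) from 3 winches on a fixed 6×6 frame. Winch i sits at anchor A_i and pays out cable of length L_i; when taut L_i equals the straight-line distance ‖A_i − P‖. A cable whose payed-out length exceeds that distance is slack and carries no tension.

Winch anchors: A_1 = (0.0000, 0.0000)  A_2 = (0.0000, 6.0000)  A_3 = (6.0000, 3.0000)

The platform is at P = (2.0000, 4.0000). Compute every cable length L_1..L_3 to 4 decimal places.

cable 1: Δx=-2.0000, Δy=-4.0000; L_1 = √(Δx²+Δy²) = 4.4721
cable 2: Δx=-2.0000, Δy=2.0000; L_2 = √(Δx²+Δy²) = 2.8284
cable 3: Δx=4.0000, Δy=-1.0000; L_3 = √(Δx²+Δy²) = 4.1231

(4.4721, 2.8284, 4.1231)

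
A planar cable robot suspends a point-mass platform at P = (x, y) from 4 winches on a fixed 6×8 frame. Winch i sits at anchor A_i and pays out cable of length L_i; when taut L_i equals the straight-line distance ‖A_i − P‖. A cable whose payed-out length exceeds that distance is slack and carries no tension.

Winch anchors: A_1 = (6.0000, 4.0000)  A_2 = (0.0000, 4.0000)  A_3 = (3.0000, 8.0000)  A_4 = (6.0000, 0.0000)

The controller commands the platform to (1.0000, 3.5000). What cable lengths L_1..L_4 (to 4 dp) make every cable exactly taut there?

cable 1: Δx=5.0000, Δy=0.5000; L_1 = √(Δx²+Δy²) = 5.0249
cable 2: Δx=-1.0000, Δy=0.5000; L_2 = √(Δx²+Δy²) = 1.1180
cable 3: Δx=2.0000, Δy=4.5000; L_3 = √(Δx²+Δy²) = 4.9244
cable 4: Δx=5.0000, Δy=-3.5000; L_4 = √(Δx²+Δy²) = 6.1033

(5.0249, 1.1180, 4.9244, 6.1033)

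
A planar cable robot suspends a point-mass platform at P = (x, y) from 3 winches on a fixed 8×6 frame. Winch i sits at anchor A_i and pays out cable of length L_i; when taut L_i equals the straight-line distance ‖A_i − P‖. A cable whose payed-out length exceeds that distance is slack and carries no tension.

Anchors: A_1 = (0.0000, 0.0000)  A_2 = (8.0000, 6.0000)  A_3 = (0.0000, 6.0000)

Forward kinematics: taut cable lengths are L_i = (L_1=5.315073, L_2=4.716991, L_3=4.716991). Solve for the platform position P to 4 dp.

(4.0000, 3.5000)

each cable: (A_i−P)·(A_i−P) = L_i²; let c_i = ‖A_i‖²−L_i²
c_1 = 0.0000+0.0000−28.2500 = -28.2500
row 1: -16.0000x − 12.0000y = -106.0000  (c_2=77.7500)
row 2: 0.0000x − 12.0000y = -42.0000  (c_3=13.7500)
Cramer on rows 1–2 → x = 4.0000, y = 3.5000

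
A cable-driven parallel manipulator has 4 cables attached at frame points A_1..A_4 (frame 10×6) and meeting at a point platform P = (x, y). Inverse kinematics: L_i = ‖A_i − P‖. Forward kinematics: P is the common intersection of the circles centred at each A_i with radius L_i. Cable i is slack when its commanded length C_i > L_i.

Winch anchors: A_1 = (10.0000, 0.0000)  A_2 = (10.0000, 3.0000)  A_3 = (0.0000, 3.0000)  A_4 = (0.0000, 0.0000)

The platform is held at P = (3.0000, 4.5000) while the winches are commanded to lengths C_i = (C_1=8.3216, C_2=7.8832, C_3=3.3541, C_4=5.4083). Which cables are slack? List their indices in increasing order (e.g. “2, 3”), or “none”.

cable 1: √((7.0000)²+(-4.5000)²)=8.3217, C_1=8.3216: taut
cable 2: √((7.0000)²+(-1.5000)²)=7.1589, C_2=7.8832: slack
cable 3: √((-3.0000)²+(-1.5000)²)=3.3541, C_3=3.3541: taut
cable 4: √((-3.0000)²+(-4.5000)²)=5.4083, C_4=5.4083: taut

2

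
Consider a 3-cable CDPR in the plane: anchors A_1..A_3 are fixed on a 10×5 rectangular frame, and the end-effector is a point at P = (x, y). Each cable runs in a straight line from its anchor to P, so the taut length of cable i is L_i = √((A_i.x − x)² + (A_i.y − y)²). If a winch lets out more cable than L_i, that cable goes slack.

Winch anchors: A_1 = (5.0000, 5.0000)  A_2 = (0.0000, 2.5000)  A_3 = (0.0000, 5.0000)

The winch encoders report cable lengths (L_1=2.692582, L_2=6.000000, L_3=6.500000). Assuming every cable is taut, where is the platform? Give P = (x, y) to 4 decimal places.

each cable: (A_i−P)·(A_i−P) = L_i²; let c_i = ‖A_i‖²−L_i²
c_1 = 25.0000+25.0000−7.2500 = 42.7500
row 1: 10.0000x + 5.0000y = 72.5000  (c_2=-29.7500)
row 2: 10.0000x + 0.0000y = 60.0000  (c_3=-17.2500)
Cramer on rows 1–2 → x = 6.0000, y = 2.5000

(6.0000, 2.5000)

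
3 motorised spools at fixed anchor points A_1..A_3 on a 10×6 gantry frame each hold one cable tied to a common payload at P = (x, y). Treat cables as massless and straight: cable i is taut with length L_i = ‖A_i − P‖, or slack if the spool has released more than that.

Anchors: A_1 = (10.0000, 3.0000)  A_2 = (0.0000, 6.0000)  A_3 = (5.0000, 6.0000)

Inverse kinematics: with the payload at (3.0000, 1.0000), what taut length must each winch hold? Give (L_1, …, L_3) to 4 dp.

(7.2801, 5.8310, 5.3852)

L_1 = √((10.0000−3.0000)² + (3.0000−1.0000)²) = 7.2801
L_2 = √((0.0000−3.0000)² + (6.0000−1.0000)²) = 5.8310
L_3 = √((5.0000−3.0000)² + (6.0000−1.0000)²) = 5.3852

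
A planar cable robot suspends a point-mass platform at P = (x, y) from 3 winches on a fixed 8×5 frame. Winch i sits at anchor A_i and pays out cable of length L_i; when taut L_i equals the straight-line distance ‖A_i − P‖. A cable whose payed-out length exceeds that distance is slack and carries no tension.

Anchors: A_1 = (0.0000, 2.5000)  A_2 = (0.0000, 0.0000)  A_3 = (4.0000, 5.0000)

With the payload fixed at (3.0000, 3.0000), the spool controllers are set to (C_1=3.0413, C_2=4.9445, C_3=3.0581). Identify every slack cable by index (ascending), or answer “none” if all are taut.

cable 1: √((-3.0000)²+(-0.5000)²)=3.0414, C_1=3.0413: taut
cable 2: √((-3.0000)²+(-3.0000)²)=4.2426, C_2=4.9445: slack
cable 3: √((1.0000)²+(2.0000)²)=2.2361, C_3=3.0581: slack

2, 3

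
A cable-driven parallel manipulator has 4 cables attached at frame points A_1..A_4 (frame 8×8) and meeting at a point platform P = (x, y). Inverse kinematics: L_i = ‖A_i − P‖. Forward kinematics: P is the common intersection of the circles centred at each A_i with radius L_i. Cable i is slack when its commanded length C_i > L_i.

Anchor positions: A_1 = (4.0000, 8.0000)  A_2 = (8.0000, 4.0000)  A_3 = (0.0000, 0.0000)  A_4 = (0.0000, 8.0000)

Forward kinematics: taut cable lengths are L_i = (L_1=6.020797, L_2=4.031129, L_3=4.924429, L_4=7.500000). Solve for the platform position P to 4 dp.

(4.5000, 2.0000)

circle eqns → linear via eq_j − eq_1; set k_j = A_j·A_j − L_j²
k_1 = 16.0000+64.0000−36.2500 = 43.7500
-8.0000·x + 8.0000·y = k_1−k_2 = -20.0000
8.0000·x + 16.0000·y = k_1−k_3 = 68.0000
8.0000·x + 0.0000·y = k_1−k_4 = 36.0000
solve first two rows → x=4.5000, y=2.0000
check cable 4: ‖A_4−P‖² = 56.2500 ≈ L_4² = 56.2500 ✓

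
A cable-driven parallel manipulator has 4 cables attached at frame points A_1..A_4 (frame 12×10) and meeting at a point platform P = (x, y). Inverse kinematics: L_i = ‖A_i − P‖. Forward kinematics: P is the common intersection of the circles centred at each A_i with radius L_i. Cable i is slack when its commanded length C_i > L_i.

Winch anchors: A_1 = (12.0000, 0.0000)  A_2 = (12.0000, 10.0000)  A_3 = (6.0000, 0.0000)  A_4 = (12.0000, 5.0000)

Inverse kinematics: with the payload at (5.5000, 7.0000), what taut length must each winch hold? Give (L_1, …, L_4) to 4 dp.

cable 1: Δx=6.5000, Δy=-7.0000; L_1 = √(Δx²+Δy²) = 9.5525
cable 2: Δx=6.5000, Δy=3.0000; L_2 = √(Δx²+Δy²) = 7.1589
cable 3: Δx=0.5000, Δy=-7.0000; L_3 = √(Δx²+Δy²) = 7.0178
cable 4: Δx=6.5000, Δy=-2.0000; L_4 = √(Δx²+Δy²) = 6.8007

(9.5525, 7.1589, 7.0178, 6.8007)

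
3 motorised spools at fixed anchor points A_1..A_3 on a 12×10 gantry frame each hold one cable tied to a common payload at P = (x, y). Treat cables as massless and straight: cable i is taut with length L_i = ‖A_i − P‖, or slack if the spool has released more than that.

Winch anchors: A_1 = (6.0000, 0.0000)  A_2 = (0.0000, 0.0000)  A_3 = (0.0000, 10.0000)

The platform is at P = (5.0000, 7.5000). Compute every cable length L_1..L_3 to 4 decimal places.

(7.5664, 9.0139, 5.5902)

L_1 = √((6.0000−5.0000)² + (0.0000−7.5000)²) = 7.5664
L_2 = √((0.0000−5.0000)² + (0.0000−7.5000)²) = 9.0139
L_3 = √((0.0000−5.0000)² + (10.0000−7.5000)²) = 5.5902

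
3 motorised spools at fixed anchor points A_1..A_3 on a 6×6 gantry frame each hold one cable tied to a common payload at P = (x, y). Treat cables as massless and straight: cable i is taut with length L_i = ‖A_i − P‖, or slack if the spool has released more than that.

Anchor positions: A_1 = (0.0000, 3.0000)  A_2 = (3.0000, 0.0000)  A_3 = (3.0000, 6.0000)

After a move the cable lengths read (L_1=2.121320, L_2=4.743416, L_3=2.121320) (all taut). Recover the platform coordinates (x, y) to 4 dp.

circle eqns → linear via eq_j − eq_1; set q_j = A_j·A_j − L_j²
q_1 = 0.0000+9.0000−4.5000 = 4.5000
-6.0000·x + 6.0000·y = q_1−q_2 = 18.0000
-6.0000·x − 6.0000·y = q_1−q_3 = -36.0000
solve first two rows → x=1.5000, y=4.5000

(1.5000, 4.5000)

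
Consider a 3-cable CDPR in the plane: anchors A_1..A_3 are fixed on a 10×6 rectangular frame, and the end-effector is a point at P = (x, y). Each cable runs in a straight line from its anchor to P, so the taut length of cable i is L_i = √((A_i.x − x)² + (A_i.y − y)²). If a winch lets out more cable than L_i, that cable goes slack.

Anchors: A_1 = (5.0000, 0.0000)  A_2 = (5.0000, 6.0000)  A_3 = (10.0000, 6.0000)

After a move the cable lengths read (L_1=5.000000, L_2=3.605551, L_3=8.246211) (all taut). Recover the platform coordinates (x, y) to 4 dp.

circle eqns → linear via eq_j − eq_1; set q_j = A_j·A_j − L_j²
q_1 = 25.0000+0.0000−25.0000 = 0.0000
0.0000·x − 12.0000·y = q_1−q_2 = -48.0000
-10.0000·x − 12.0000·y = q_1−q_3 = -68.0000
solve first two rows → x=2.0000, y=4.0000

(2.0000, 4.0000)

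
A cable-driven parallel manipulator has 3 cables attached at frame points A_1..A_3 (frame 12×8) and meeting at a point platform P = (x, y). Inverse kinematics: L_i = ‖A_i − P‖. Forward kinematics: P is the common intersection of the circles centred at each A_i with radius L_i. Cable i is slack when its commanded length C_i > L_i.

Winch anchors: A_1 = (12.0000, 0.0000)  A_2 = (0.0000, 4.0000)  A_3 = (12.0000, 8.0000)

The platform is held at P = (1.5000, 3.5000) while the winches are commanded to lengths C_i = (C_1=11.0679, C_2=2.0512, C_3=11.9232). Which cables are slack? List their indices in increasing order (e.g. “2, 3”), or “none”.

cable 1: √((10.5000)²+(-3.5000)²)=11.0680, C_1=11.0679: taut
cable 2: √((-1.5000)²+(0.5000)²)=1.5811, C_2=2.0512: slack
cable 3: √((10.5000)²+(4.5000)²)=11.4237, C_3=11.9232: slack

2, 3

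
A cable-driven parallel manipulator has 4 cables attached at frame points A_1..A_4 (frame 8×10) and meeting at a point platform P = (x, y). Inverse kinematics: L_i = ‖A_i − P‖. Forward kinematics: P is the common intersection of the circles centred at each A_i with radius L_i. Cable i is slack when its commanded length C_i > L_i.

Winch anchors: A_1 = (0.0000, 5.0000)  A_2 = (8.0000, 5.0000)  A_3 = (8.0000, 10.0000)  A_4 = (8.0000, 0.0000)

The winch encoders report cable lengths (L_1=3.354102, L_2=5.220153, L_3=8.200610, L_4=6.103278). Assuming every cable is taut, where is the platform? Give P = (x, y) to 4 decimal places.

each cable: (A_i−P)·(A_i−P) = L_i²; let c_i = ‖A_i‖²−L_i²
c_1 = 0.0000+25.0000−11.2500 = 13.7500
row 1: -16.0000x + 0.0000y = -48.0000  (c_2=61.7500)
row 2: -16.0000x − 10.0000y = -83.0000  (c_3=96.7500)
row 3: -16.0000x + 10.0000y = -13.0000  (c_4=26.7500)
Cramer on rows 1–2 → x = 3.0000, y = 3.5000
check cable 4: ‖A_4−P‖² = 37.2500 ≈ L_4² = 37.2500 ✓

(3.0000, 3.5000)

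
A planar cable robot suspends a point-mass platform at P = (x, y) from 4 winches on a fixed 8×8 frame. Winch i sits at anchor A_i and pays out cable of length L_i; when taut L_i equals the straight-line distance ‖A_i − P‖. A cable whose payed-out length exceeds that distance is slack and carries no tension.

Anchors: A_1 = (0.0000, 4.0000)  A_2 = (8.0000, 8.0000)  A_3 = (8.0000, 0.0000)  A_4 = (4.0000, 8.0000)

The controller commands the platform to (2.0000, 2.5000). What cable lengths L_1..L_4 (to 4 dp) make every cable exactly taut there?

L_1: Δ = A_1−P = (-2.0000, 1.5000) → ‖Δ‖ = √6.2500 = 2.5000
L_2: Δ = A_2−P = (6.0000, 5.5000) → ‖Δ‖ = √66.2500 = 8.1394
L_3: Δ = A_3−P = (6.0000, -2.5000) → ‖Δ‖ = √42.2500 = 6.5000
L_4: Δ = A_4−P = (2.0000, 5.5000) → ‖Δ‖ = √34.2500 = 5.8523

(2.5000, 8.1394, 6.5000, 5.8523)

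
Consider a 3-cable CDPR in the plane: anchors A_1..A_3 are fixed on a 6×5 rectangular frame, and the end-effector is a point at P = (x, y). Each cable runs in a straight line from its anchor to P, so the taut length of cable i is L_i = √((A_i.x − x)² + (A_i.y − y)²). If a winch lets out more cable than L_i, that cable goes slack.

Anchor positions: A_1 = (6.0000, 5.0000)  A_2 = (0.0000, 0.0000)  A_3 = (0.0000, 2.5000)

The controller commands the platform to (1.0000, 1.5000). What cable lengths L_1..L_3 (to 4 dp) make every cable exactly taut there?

(6.1033, 1.8028, 1.4142)

L_1: Δ = A_1−P = (5.0000, 3.5000) → ‖Δ‖ = √37.2500 = 6.1033
L_2: Δ = A_2−P = (-1.0000, -1.5000) → ‖Δ‖ = √3.2500 = 1.8028
L_3: Δ = A_3−P = (-1.0000, 1.0000) → ‖Δ‖ = √2.0000 = 1.4142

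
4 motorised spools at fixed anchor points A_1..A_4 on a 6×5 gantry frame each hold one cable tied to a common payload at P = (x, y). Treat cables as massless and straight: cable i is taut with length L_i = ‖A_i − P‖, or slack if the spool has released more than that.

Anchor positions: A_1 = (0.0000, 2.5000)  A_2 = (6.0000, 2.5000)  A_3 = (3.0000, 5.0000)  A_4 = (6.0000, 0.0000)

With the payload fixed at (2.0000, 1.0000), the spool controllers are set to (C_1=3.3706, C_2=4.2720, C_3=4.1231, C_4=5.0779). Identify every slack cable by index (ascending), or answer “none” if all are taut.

i=1: geometric 2.5000 vs commanded 3.3706 ⇒ slack
i=2: geometric 4.2720 vs commanded 4.2720 ⇒ taut
i=3: geometric 4.1231 vs commanded 4.1231 ⇒ taut
i=4: geometric 4.1231 vs commanded 5.0779 ⇒ slack

1, 4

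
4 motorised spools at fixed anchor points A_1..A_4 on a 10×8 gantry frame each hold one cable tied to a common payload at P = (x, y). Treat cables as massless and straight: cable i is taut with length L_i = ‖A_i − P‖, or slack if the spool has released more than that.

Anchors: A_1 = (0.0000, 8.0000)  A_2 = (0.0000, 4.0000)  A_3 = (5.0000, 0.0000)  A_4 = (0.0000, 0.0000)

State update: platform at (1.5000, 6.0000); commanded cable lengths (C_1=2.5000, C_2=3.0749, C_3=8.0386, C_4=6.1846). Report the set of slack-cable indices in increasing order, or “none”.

cable 1: √((-1.5000)²+(2.0000)²)=2.5000, C_1=2.5000: taut
cable 2: √((-1.5000)²+(-2.0000)²)=2.5000, C_2=3.0749: slack
cable 3: √((3.5000)²+(-6.0000)²)=6.9462, C_3=8.0386: slack
cable 4: √((-1.5000)²+(-6.0000)²)=6.1847, C_4=6.1846: taut

2, 3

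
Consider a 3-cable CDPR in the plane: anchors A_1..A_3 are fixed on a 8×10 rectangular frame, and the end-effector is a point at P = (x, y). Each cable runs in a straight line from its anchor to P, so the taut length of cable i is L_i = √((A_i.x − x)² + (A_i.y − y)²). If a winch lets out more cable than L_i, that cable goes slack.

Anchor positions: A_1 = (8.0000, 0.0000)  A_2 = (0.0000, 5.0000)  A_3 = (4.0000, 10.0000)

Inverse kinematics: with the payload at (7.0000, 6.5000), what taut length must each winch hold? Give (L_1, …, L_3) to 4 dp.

L_1 = √((8.0000−7.0000)² + (0.0000−6.5000)²) = 6.5765
L_2 = √((0.0000−7.0000)² + (5.0000−6.5000)²) = 7.1589
L_3 = √((4.0000−7.0000)² + (10.0000−6.5000)²) = 4.6098

(6.5765, 7.1589, 4.6098)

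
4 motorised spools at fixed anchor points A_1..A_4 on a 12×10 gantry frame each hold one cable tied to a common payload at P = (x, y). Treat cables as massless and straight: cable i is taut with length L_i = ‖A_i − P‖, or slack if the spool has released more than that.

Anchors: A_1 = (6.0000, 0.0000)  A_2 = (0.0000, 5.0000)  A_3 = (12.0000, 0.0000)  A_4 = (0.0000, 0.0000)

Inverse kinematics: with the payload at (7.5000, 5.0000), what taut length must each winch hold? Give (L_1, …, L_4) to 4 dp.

cable 1: Δx=-1.5000, Δy=-5.0000; L_1 = √(Δx²+Δy²) = 5.2202
cable 2: Δx=-7.5000, Δy=0.0000; L_2 = √(Δx²+Δy²) = 7.5000
cable 3: Δx=4.5000, Δy=-5.0000; L_3 = √(Δx²+Δy²) = 6.7268
cable 4: Δx=-7.5000, Δy=-5.0000; L_4 = √(Δx²+Δy²) = 9.0139

(5.2202, 7.5000, 6.7268, 9.0139)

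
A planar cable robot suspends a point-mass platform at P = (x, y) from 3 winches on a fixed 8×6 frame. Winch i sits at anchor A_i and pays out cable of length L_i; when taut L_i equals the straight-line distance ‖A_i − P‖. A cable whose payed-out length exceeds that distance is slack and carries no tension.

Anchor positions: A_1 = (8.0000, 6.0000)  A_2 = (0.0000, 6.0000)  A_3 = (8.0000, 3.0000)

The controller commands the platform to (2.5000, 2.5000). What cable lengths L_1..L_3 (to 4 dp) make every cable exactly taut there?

(6.5192, 4.3012, 5.5227)

L_1 = √((8.0000−2.5000)² + (6.0000−2.5000)²) = 6.5192
L_2 = √((0.0000−2.5000)² + (6.0000−2.5000)²) = 4.3012
L_3 = √((8.0000−2.5000)² + (3.0000−2.5000)²) = 5.5227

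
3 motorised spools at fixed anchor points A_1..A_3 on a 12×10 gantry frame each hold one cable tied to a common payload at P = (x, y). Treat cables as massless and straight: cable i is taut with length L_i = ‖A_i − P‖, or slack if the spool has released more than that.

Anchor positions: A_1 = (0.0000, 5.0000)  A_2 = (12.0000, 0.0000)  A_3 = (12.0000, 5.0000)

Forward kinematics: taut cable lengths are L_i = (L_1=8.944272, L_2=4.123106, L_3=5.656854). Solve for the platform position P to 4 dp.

(8.0000, 1.0000)

each cable: (A_i−P)·(A_i−P) = L_i²; let c_i = ‖A_i‖²−L_i²
c_1 = 0.0000+25.0000−80.0000 = -55.0000
row 1: -24.0000x + 10.0000y = -182.0000  (c_2=127.0000)
row 2: -24.0000x + 0.0000y = -192.0000  (c_3=137.0000)
Cramer on rows 1–2 → x = 8.0000, y = 1.0000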